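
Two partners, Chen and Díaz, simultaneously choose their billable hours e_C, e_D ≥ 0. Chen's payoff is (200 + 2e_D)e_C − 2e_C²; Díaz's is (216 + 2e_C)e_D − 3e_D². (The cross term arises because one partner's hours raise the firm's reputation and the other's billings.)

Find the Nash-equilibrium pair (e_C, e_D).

81.6, 63.2

Expanding Chen's payoff: 200e_C + 2e_De_C − 2e_C².
∂π/∂e_C = 200 + 2e_D − 4e_C = 0, so e_C = 50 + 0.5e_D.
Likewise for Díaz: e_D = 36 + (1/3)e_C.
Plugging e_D into Chen's best response: e_C = 50 + 0.5(36 + (1/3)e_C) ⇒ (5/6)e_C = 68, so e_C = 81.6.
Then e_D = 36 + (1/3)·81.6 = 63.2.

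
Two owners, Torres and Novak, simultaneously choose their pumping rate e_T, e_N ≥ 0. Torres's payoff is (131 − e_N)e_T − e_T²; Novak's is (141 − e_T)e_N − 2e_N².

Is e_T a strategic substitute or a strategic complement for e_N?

Expanding Torres's payoff: 131e_T − e_Ne_T − e_T².
∂π/∂e_T = 131 − e_N − 2e_T = 0, so e_T = 65.5 − 0.5e_N.
The best-response slope de_T/de_N = −0.5 < 0: the reaction function is downward-sloping, so the choices are strategic substitutes.

strategic substitutes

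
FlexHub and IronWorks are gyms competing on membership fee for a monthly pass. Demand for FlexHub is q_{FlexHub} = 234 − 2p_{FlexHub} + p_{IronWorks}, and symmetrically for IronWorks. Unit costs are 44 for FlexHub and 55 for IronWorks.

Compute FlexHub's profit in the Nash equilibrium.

FlexHub's profit: π = (p_{FlexHub} − 44)(234 − 2p_{FlexHub} + p_{IronWorks}).
∂π/∂p_{FlexHub} = 322 − 4p_{FlexHub} + p_{IronWorks} = 0 ⇒ p_{FlexHub} = 80.5 + 0.25p_{IronWorks}.
Similarly p_{IronWorks} = 86 + 0.25p_{FlexHub}.
Plugging p_{IronWorks} into FlexHub's best response: p_{FlexHub} = 80.5 + 0.25(86 + 0.25p_{FlexHub}) ⇒ 0.9375p_{FlexHub} = 102, so p_{FlexHub} = 108.8.
Then p_{IronWorks} = 86 + 0.25·108.8 = 113.2.
q_{FlexHub} = 234 − 2·108.8 + 113.2 = 129.6.
Profit = (108.8 − 44)·129.6 = 8398.08.

8398.08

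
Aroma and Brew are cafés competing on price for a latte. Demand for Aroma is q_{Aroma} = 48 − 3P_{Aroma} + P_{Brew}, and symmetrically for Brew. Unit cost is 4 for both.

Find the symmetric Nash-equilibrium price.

Aroma's profit: π = (P_{Aroma} − 4)(48 − 3P_{Aroma} + P_{Brew}).
∂π/∂P_{Aroma} = 60 − 6P_{Aroma} + P_{Brew} = 0 ⇒ P_{Aroma} = 10 + (1/6)P_{Brew}.
Setting P_{Aroma} = P_{Brew} in the reaction function: P_{Aroma} = 10 + (1/6)P_{Aroma}, so P_{Aroma} = 10 / (5/6) = 12.

12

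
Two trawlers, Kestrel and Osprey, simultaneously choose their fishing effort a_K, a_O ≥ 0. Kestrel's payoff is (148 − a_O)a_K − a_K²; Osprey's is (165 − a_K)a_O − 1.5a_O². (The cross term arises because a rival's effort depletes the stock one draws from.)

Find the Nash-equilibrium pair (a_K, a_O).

55.8, 36.4

Expanding Kestrel's payoff: 148a_K − a_Oa_K − a_K².
∂π/∂a_K = 148 − a_O − 2a_K = 0, so a_K = 74 − 0.5a_O.
Likewise for Osprey: a_O = 55 − (1/3)a_K.
Substituting the second reaction function into the first: a_K = 74 − 0.5(55 − (1/3)a_K), which gives (5/6)a_K = 46.5 ⇒ a_K = 55.8.
Then a_O = 55 − (1/3)·55.8 = 36.4.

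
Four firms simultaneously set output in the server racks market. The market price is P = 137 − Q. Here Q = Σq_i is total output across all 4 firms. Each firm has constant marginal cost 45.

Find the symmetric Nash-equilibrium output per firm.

18.4

A representative firm's profit is π_i = q_i(137 − Q) − 45q_i, with Q = q_i + Σ_{j≠i} q_j.
First-order condition: 92 − 2q_i − Σ_{j≠i} q_j = 0.
With identical firms, set every q_j = q: then 92 − 2q − 3q = 0, i.e. q = 92/5 = 18.4.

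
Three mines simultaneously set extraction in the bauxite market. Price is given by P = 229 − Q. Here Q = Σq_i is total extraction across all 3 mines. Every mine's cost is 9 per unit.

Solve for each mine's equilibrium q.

A representative mine's profit is π_i = q_i(229 − Q) − 9q_i, with Q = q_i + Σ_{j≠i} q_j.
First-order condition: 220 − 2q_i − Σ_{j≠i} q_j = 0.
With identical mines, set every q_j = q: then 220 − 2q − 2q = 0, i.e. q = 220/4 = 55.

55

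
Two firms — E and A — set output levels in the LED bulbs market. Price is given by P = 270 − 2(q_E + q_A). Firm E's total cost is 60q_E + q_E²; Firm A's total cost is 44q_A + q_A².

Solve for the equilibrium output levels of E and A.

Firm E's profit: π = q_E(270 − 2(q_E + q_A)) − 60q_E − q_E².
∂π/∂q_E = 210 − 6q_E − 2q_A = 0, so q_E = 35 − (1/3)q_A.
By the same steps for A: q_A = 113/3 − (1/3)q_E.
Plugging q_A into E's best response: q_E = 35 − (1/3)(113/3 − (1/3)q_E) ⇒ (8/9)q_E = 202/9, so q_E = 25.25.
Then q_A = 113/3 − (1/3)·25.25 = 29.25.

25.25, 29.25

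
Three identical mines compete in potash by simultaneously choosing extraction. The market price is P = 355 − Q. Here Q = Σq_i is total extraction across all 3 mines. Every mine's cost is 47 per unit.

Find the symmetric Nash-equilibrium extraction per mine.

A representative mine's profit is π_i = q_i(355 − Q) − 47q_i, with Q = q_i + Σ_{j≠i} q_j.
First-order condition: 308 − 2q_i − Σ_{j≠i} q_j = 0.
In a symmetric equilibrium every mine chooses the same q, so Σ_{j≠i} q_j = 2q. The condition becomes 308 − 4q = 0, giving q = 308/4 = 77.

77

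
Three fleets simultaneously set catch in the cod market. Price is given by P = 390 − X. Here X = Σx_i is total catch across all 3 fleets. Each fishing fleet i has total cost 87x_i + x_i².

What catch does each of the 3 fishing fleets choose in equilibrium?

A representative fishing fleet's profit is π_i = x_i(390 − X) − 87x_i − x_i², with X = x_i + Σ_{j≠i} x_j.
First-order condition: 303 − 4x_i − Σ_{j≠i} x_j = 0.
Imposing symmetry (x_j = x for all j) turns Σ_{j≠i} x_j into 2x, so 303 = 6x and x = 50.5.

50.5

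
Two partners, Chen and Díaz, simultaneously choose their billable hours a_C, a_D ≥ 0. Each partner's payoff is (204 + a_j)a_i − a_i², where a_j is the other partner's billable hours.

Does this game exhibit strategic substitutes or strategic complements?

Chen's payoff is (204 + a_D)a_C − a_C².
∂π/∂a_C = 204 + a_D − 2a_C = 0, so a_C = 102 + 0.5a_D.
The best-response slope da_C/da_D = 0.5 > 0: the reaction function is upward-sloping, so the choices are strategic complements.

strategic complements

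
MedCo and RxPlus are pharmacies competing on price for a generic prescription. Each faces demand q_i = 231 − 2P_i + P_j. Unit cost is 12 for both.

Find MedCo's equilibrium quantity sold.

146

MedCo's profit: π = (P_{MedCo} − 12)(231 − 2P_{MedCo} + P_{RxPlus}).
∂π/∂P_{MedCo} = 255 − 4P_{MedCo} + P_{RxPlus} = 0 ⇒ P_{MedCo} = 63.75 + 0.25P_{RxPlus}.
Setting P_{MedCo} = P_{RxPlus} in the reaction function: P_{MedCo} = 63.75 + 0.25P_{MedCo}, so P_{MedCo} = 63.75 / 0.75 = 85.
q_{MedCo} = 231 − 2·85 + 85 = 146.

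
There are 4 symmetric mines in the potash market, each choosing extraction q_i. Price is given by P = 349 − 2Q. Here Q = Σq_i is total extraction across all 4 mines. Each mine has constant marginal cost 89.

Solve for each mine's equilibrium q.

26

A representative mine's profit is π_i = q_i(349 − 2Q) − 89q_i, with Q = q_i + Σ_{j≠i} q_j.
First-order condition: 260 − 4q_i − 2Σ_{j≠i} q_j = 0.
With identical mines, set every q_j = q: then 260 − 4q − 6q = 0, i.e. q = 260/10 = 26.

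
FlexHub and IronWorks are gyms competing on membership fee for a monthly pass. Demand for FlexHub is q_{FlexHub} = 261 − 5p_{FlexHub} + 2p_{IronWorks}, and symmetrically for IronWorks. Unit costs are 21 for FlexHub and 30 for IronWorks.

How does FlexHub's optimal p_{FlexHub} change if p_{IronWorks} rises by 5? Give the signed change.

1

FlexHub's profit: π = (p_{FlexHub} − 21)(261 − 5p_{FlexHub} + 2p_{IronWorks}).
∂π/∂p_{FlexHub} = 366 − 10p_{FlexHub} + 2p_{IronWorks} = 0 ⇒ p_{FlexHub} = 36.6 + 0.2p_{IronWorks}.
The reaction-function slope is 0.2, so a 5-unit rise in p_{IronWorks} moves p_{FlexHub} by 0.2 × 5 = 1. FlexHub's best response rises — the actions are strategic complements.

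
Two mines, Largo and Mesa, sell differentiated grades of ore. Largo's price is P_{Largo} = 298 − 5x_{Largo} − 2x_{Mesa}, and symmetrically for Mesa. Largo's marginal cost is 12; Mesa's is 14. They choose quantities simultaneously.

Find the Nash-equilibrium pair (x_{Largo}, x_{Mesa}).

23.875, 23.625

Mine Largo's profit: π = x_{Largo}(298 − 5x_{Largo} − 2x_{Mesa}) − 12x_{Largo}.
∂π/∂x_{Largo} = 286 − 10x_{Largo} − 2x_{Mesa} = 0 ⇒ x_{Largo} = 28.6 − 0.2x_{Mesa}.
Similarly x_{Mesa} = 28.4 − 0.2x_{Largo}.
Solving the two reaction functions simultaneously: (1 − (−0.2)(−0.2))x_{Largo} = 28.6 − 0.2·28.4, so 0.96x_{Largo} = 22.92 and x_{Largo} = 23.875.
Then x_{Mesa} = 28.4 − 0.2·23.875 = 23.625.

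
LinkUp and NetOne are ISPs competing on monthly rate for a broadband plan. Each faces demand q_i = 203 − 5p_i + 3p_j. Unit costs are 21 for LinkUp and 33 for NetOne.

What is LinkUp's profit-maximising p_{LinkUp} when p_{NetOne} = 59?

48.5

LinkUp's profit: π = (p_{LinkUp} − 21)(203 − 5p_{LinkUp} + 3p_{NetOne}).
∂π/∂p_{LinkUp} = 308 − 10p_{LinkUp} + 3p_{NetOne} = 0 ⇒ p_{LinkUp} = 30.8 + 0.3p_{NetOne}.
At p_{NetOne} = 59: p_{LinkUp} = 30.8 + 0.3·59 = 48.5.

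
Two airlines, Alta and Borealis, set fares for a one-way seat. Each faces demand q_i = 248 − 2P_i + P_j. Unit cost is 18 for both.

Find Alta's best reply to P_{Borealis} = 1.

Alta's profit: π = (P_{Alta} − 18)(248 − 2P_{Alta} + P_{Borealis}).
∂π/∂P_{Alta} = 284 − 4P_{Alta} + P_{Borealis} = 0 ⇒ P_{Alta} = 71 + 0.25P_{Borealis}.
At P_{Borealis} = 1: P_{Alta} = 71 + 0.25·1 = 71.25.

71.25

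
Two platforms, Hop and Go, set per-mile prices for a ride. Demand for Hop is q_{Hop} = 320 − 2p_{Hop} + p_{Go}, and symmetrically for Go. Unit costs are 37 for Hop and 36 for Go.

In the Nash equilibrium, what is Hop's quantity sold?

Hop's profit: π = (p_{Hop} − 37)(320 − 2p_{Hop} + p_{Go}).
∂π/∂p_{Hop} = 394 − 4p_{Hop} + p_{Go} = 0 ⇒ p_{Hop} = 98.5 + 0.25p_{Go}.
Similarly p_{Go} = 98 + 0.25p_{Hop}.
Plugging p_{Go} into Hop's best response: p_{Hop} = 98.5 + 0.25(98 + 0.25p_{Hop}) ⇒ 0.9375p_{Hop} = 123, so p_{Hop} = 131.2.
Then p_{Go} = 98 + 0.25·131.2 = 130.8.
q_{Hop} = 320 − 2·131.2 + 130.8 = 188.4.

188.4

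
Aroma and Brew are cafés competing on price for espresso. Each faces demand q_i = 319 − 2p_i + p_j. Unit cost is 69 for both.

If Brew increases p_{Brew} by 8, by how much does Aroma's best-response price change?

Aroma's profit: π = (p_{Aroma} − 69)(319 − 2p_{Aroma} + p_{Brew}).
∂π/∂p_{Aroma} = 457 − 4p_{Aroma} + p_{Brew} = 0 ⇒ p_{Aroma} = 114.25 + 0.25p_{Brew}.
The reaction-function slope is 0.25, so an 8-unit rise in p_{Brew} moves p_{Aroma} by 0.25 × 8 = 2. Aroma's best response rises — the actions are strategic complements.

2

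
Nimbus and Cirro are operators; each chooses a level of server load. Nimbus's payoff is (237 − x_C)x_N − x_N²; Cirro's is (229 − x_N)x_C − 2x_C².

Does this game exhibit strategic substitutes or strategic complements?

strategic substitutes

Expanding Nimbus's payoff: 237x_N − x_Cx_N − x_N².
∂π/∂x_N = 237 − x_C − 2x_N = 0, so x_N = 118.5 − 0.5x_C.
The best-response slope dx_N/dx_C = −0.5 < 0: the reaction function is downward-sloping, so the choices are strategic substitutes.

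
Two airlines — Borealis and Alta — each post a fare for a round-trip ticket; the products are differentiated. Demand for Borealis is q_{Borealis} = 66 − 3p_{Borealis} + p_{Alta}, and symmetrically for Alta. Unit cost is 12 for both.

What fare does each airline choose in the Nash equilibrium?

Borealis's profit: π = (p_{Borealis} − 12)(66 − 3p_{Borealis} + p_{Alta}).
∂π/∂p_{Borealis} = 102 − 6p_{Borealis} + p_{Alta} = 0 ⇒ p_{Borealis} = 17 + (1/6)p_{Alta}.
By symmetry p_{Alta} = p_{Borealis}; substituting into the reaction function, (5/6)p_{Borealis} = 17 and p_{Borealis} = 20.4.

20.4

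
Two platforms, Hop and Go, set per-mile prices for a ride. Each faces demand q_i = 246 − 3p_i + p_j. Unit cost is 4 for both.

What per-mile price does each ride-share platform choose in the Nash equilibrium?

Hop's profit: π = (p_{Hop} − 4)(246 − 3p_{Hop} + p_{Go}).
∂π/∂p_{Hop} = 258 − 6p_{Hop} + p_{Go} = 0 ⇒ p_{Hop} = 43 + (1/6)p_{Go}.
Setting p_{Hop} = p_{Go} in the reaction function: p_{Hop} = 43 + (1/6)p_{Hop}, so p_{Hop} = 43 / (5/6) = 51.6.

51.6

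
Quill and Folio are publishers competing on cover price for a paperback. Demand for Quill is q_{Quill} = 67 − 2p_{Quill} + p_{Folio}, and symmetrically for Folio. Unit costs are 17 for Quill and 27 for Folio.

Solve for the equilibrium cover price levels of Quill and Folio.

35, 39

Quill's profit: π = (p_{Quill} − 17)(67 − 2p_{Quill} + p_{Folio}).
∂π/∂p_{Quill} = 101 − 4p_{Quill} + p_{Folio} = 0 ⇒ p_{Quill} = 25.25 + 0.25p_{Folio}.
Similarly p_{Folio} = 30.25 + 0.25p_{Quill}.
Plugging p_{Folio} into Quill's best response: p_{Quill} = 25.25 + 0.25(30.25 + 0.25p_{Quill}) ⇒ 0.9375p_{Quill} = 32.8125, so p_{Quill} = 35.
Then p_{Folio} = 30.25 + 0.25·35 = 39.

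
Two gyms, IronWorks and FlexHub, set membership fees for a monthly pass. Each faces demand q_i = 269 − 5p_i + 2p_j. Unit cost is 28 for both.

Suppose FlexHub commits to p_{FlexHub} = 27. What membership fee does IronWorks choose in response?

IronWorks's profit: π = (p_{IronWorks} − 28)(269 − 5p_{IronWorks} + 2p_{FlexHub}).
∂π/∂p_{IronWorks} = 409 − 10p_{IronWorks} + 2p_{FlexHub} = 0 ⇒ p_{IronWorks} = 40.9 + 0.2p_{FlexHub}.
At p_{FlexHub} = 27: p_{IronWorks} = 40.9 + 0.2·27 = 46.3.

46.3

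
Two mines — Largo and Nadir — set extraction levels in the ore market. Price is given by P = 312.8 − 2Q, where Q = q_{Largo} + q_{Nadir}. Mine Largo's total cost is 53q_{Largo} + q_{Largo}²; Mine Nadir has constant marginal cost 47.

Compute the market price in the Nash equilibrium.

154.52

Mine Largo's profit: π = q_{Largo}(312.8 − 2(q_{Largo} + q_{Nadir})) − 53q_{Largo} − q_{Largo}².
∂π/∂q_{Largo} = 259.8 − 6q_{Largo} − 2q_{Nadir} = 0, so q_{Largo} = 43.3 − (1/3)q_{Nadir}.
For Nadir: ∂π/∂q_{Nadir} = 265.8 − 4q_{Nadir} − 2q_{Largo} = 0 ⇒ q_{Nadir} = 66.45 − 0.5q_{Largo}.
Substituting the second reaction function into the first: q_{Largo} = 43.3 − (1/3)(66.45 − 0.5q_{Largo}), which gives (5/6)q_{Largo} = 21.15 ⇒ q_{Largo} = 25.38.
Then q_{Nadir} = 66.45 − 0.5·25.38 = 53.76.
Equilibrium price: P = 312.8 − 2·79.14 = 154.52.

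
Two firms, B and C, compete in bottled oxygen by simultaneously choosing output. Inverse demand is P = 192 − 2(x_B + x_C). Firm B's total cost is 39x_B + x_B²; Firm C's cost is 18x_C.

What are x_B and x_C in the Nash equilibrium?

13.2, 36.9

Firm B's profit: π = x_B(192 − 2(x_B + x_C)) − 39x_B − x_B².
∂π/∂x_B = 153 − 6x_B − 2x_C = 0, so x_B = 25.5 − (1/3)x_C.
For C: ∂π/∂x_C = 174 − 4x_C − 2x_B = 0 ⇒ x_C = 43.5 − 0.5x_B.
Plugging x_C into B's best response: x_B = 25.5 − (1/3)(43.5 − 0.5x_B) ⇒ (5/6)x_B = 11, so x_B = 13.2.
Then x_C = 43.5 − 0.5·13.2 = 36.9.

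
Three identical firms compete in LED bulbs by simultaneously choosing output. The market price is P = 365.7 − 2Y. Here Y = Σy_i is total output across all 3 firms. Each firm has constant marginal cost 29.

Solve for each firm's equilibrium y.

A representative firm's profit is π_i = y_i(365.7 − 2Y) − 29y_i, with Y = y_i + Σ_{j≠i} y_j.
First-order condition: 336.7 − 4y_i − 2Σ_{j≠i} y_j = 0.
Imposing symmetry (y_j = y for all j) turns Σ_{j≠i} y_j into 2y, so 336.7 = 8y and y = 42.0875.

42.0875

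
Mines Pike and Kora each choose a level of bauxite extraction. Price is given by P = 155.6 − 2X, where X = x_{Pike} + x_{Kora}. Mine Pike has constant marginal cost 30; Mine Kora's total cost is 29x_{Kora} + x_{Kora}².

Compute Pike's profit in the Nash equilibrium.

Mine Pike's profit: π = x_{Pike}(155.6 − 2(x_{Pike} + x_{Kora})) − 30x_{Pike}.
∂π/∂x_{Pike} = 125.6 − 4x_{Pike} − 2x_{Kora} = 0, so x_{Pike} = 31.4 − 0.5x_{Kora}.
For Kora: ∂π/∂x_{Kora} = 126.6 − 6x_{Kora} − 2x_{Pike} = 0 ⇒ x_{Kora} = 21.1 − (1/3)x_{Pike}.
Plugging x_{Kora} into Pike's best response: x_{Pike} = 31.4 − 0.5(21.1 − (1/3)x_{Pike}) ⇒ (5/6)x_{Pike} = 20.85, so x_{Pike} = 25.02.
Then x_{Kora} = 21.1 − (1/3)·25.02 = 12.76.
Price P = 155.6 − 2·37.78 = 80.04.
Pike's profit: (80.04 − 30)·25.02 = 1252.0008.

1252.0008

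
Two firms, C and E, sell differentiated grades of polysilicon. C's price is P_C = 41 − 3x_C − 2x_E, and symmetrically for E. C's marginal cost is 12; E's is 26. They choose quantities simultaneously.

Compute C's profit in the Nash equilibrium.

Firm C's profit: π = x_C(41 − 3x_C − 2x_E) − 12x_C.
∂π/∂x_C = 29 − 6x_C − 2x_E = 0 ⇒ x_C = 29/6 − (1/3)x_E.
Similarly x_E = 2.5 − (1/3)x_C.
Solving the two reaction functions simultaneously: (1 − (−1/3)(−1/3))x_C = 29/6 − (1/3)·2.5, so (8/9)x_C = 4 and x_C = 4.5.
Then x_E = 2.5 − (1/3)·4.5 = 1.
P_C = 41 − 3·4.5 − 2·1 = 25.5.
Profit = (25.5 − 12)·4.5 = 60.75.

60.75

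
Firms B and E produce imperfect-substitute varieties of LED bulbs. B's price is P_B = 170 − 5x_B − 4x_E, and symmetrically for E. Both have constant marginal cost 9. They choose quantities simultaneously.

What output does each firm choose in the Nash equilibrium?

11.5

Firm B's profit: π = x_B(170 − 5x_B − 4x_E) − 9x_B.
∂π/∂x_B = 161 − 10x_B − 4x_E = 0 ⇒ x_B = 16.1 − 0.4x_E.
Setting x_B = x_E in the reaction function: x_B = 16.1 − 0.4x_B, so x_B = 16.1 / 1.4 = 11.5.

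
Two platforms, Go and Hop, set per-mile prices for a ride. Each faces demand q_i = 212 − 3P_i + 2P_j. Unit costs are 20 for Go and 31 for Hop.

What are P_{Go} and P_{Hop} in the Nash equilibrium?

Go's profit: π = (P_{Go} − 20)(212 − 3P_{Go} + 2P_{Hop}).
∂π/∂P_{Go} = 272 − 6P_{Go} + 2P_{Hop} = 0 ⇒ P_{Go} = 136/3 + (1/3)P_{Hop}.
Similarly P_{Hop} = 305/6 + (1/3)P_{Go}.
Solving the two reaction functions simultaneously: (1 − (1/3)(1/3))P_{Go} = 136/3 + (1/3)·(305/6), so (8/9)P_{Go} = 1121/18 and P_{Go} = 70.0625.
Then P_{Hop} = 305/6 + (1/3)·70.0625 = 74.1875.

70.0625, 74.1875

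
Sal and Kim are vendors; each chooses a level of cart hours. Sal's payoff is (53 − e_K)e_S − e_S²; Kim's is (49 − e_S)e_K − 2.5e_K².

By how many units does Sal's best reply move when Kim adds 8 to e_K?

-4

Expanding Sal's payoff: 53e_S − e_Ke_S − e_S².
∂π/∂e_S = 53 − e_K − 2e_S = 0, so e_S = 26.5 − 0.5e_K.
The reaction-function slope is −0.5, so an 8-unit rise in e_K moves e_S by −0.5 × 8 = −4. Sal's best response falls — the actions are strategic substitutes.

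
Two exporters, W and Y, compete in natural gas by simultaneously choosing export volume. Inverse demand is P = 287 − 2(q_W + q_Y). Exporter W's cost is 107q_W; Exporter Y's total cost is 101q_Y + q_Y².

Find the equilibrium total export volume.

54.6

Exporter W's profit: π = q_W(287 − 2(q_W + q_Y)) − 107q_W.
∂π/∂q_W = 180 − 4q_W − 2q_Y = 0, so q_W = 45 − 0.5q_Y.
For Y: ∂π/∂q_Y = 186 − 6q_Y − 2q_W = 0 ⇒ q_Y = 31 − (1/3)q_W.
Substituting the second reaction function into the first: q_W = 45 − 0.5(31 − (1/3)q_W), which gives (5/6)q_W = 29.5 ⇒ q_W = 35.4.
Then q_Y = 31 − (1/3)·35.4 = 19.2.
Total export volume: 35.4 + 19.2 = 54.6.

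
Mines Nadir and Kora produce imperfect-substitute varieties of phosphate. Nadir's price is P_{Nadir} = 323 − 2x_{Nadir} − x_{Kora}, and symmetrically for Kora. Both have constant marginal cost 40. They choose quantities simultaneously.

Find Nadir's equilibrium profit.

6407.12

Mine Nadir's profit: π = x_{Nadir}(323 − 2x_{Nadir} − x_{Kora}) − 40x_{Nadir}.
∂π/∂x_{Nadir} = 283 − 4x_{Nadir} − x_{Kora} = 0 ⇒ x_{Nadir} = 70.75 − 0.25x_{Kora}.
Setting x_{Nadir} = x_{Kora} in the reaction function: x_{Nadir} = 70.75 − 0.25x_{Nadir}, so x_{Nadir} = 70.75 / 1.25 = 56.6.
P_{Nadir} = 323 − 2·56.6 − 56.6 = 153.2.
Profit = (153.2 − 40)·56.6 = 6407.12.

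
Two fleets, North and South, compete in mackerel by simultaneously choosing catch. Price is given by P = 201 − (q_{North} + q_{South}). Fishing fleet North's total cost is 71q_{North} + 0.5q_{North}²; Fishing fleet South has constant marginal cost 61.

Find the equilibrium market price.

119

Fishing fleet North's profit: π = q_{North}(201 − (q_{North} + q_{South})) − 71q_{North} − 0.5q_{North}².
∂π/∂q_{North} = 130 − 3q_{North} − q_{South} = 0, so q_{North} = 130/3 − (1/3)q_{South}.
For South: ∂π/∂q_{South} = 140 − 2q_{South} − q_{North} = 0 ⇒ q_{South} = 70 − 0.5q_{North}.
Solving the two reaction functions simultaneously: (1 − (−1/3)(−0.5))q_{North} = 130/3 − (1/3)·70, so (5/6)q_{North} = 20 and q_{North} = 24.
Then q_{South} = 70 − 0.5·24 = 58.
Equilibrium price: P = 201 − 82 = 119.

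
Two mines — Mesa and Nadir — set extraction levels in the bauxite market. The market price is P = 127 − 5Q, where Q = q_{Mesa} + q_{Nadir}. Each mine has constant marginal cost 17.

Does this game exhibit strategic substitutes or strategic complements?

strategic substitutes

Mine Mesa's profit: π = q_{Mesa}(127 − 5(q_{Mesa} + q_{Nadir})) − 17q_{Mesa}.
∂π/∂q_{Mesa} = 110 − 10q_{Mesa} − 5q_{Nadir} = 0, so q_{Mesa} = 11 − 0.5q_{Nadir}.
The best-response slope dq_{Mesa}/dq_{Nadir} = −0.5 < 0: the reaction function is downward-sloping, so the choices are strategic substitutes.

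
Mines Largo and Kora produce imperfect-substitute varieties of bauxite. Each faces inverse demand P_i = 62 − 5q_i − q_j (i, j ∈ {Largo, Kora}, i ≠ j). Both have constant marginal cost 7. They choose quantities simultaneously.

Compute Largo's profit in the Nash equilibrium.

125

Mine Largo's profit: π = q_{Largo}(62 − 5q_{Largo} − q_{Kora}) − 7q_{Largo}.
∂π/∂q_{Largo} = 55 − 10q_{Largo} − q_{Kora} = 0 ⇒ q_{Largo} = 5.5 − 0.1q_{Kora}.
The game is symmetric, so in equilibrium q_{Kora} = q_{Largo}: the reaction function gives 1.1q_{Largo} = 5.5, hence q_{Largo} = 5.
P_{Largo} = 62 − 5·5 − 5 = 32.
Profit = (32 − 7)·5 = 125.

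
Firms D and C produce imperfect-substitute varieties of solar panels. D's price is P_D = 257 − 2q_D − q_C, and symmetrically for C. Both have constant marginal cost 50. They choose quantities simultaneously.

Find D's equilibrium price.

Firm D's profit: π = q_D(257 − 2q_D − q_C) − 50q_D.
∂π/∂q_D = 207 − 4q_D − q_C = 0 ⇒ q_D = 51.75 − 0.25q_C.
Setting q_D = q_C in the reaction function: q_D = 51.75 − 0.25q_D, so q_D = 51.75 / 1.25 = 41.4.
P_D = 257 − 2·41.4 − 41.4 = 132.8.

132.8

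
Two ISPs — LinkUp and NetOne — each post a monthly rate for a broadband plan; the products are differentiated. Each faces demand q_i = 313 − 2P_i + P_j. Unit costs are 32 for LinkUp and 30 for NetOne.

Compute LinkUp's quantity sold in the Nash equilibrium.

LinkUp's profit: π = (P_{LinkUp} − 32)(313 − 2P_{LinkUp} + P_{NetOne}).
∂π/∂P_{LinkUp} = 377 − 4P_{LinkUp} + P_{NetOne} = 0 ⇒ P_{LinkUp} = 94.25 + 0.25P_{NetOne}.
Similarly P_{NetOne} = 93.25 + 0.25P_{LinkUp}.
Solving the two reaction functions simultaneously: (1 − (0.25)(0.25))P_{LinkUp} = 94.25 + 0.25·93.25, so 0.9375P_{LinkUp} = 117.5625 and P_{LinkUp} = 125.4.
Then P_{NetOne} = 93.25 + 0.25·125.4 = 124.6.
q_{LinkUp} = 313 − 2·125.4 + 124.6 = 186.8.

186.8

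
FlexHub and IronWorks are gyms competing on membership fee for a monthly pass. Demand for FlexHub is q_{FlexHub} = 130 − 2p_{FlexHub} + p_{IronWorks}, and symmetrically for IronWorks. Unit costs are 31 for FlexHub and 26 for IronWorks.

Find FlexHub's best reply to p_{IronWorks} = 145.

84.25

FlexHub's profit: π = (p_{FlexHub} − 31)(130 − 2p_{FlexHub} + p_{IronWorks}).
∂π/∂p_{FlexHub} = 192 − 4p_{FlexHub} + p_{IronWorks} = 0 ⇒ p_{FlexHub} = 48 + 0.25p_{IronWorks}.
At p_{IronWorks} = 145: p_{FlexHub} = 48 + 0.25·145 = 84.25.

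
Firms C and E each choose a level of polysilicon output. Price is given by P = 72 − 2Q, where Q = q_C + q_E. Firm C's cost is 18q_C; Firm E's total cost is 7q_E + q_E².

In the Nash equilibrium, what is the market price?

Firm C's profit: π = q_C(72 − 2(q_C + q_E)) − 18q_C.
∂π/∂q_C = 54 − 4q_C − 2q_E = 0, so q_C = 13.5 − 0.5q_E.
For E: ∂π/∂q_E = 65 − 6q_E − 2q_C = 0 ⇒ q_E = 65/6 − (1/3)q_C.
Substituting the second reaction function into the first: q_C = 13.5 − 0.5(65/6 − (1/3)q_C), which gives (5/6)q_C = 97/12 ⇒ q_C = 9.7.
Then q_E = 65/6 − (1/3)·9.7 = 7.6.
Equilibrium price: P = 72 − 2·17.3 = 37.4.

37.4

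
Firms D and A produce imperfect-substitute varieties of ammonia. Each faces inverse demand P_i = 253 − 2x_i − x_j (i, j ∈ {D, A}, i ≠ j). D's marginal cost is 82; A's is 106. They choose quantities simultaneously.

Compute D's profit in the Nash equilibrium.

Firm D's profit: π = x_D(253 − 2x_D − x_A) − 82x_D.
∂π/∂x_D = 171 − 4x_D − x_A = 0 ⇒ x_D = 42.75 − 0.25x_A.
Similarly x_A = 36.75 − 0.25x_D.
Substituting the second reaction function into the first: x_D = 42.75 − 0.25(36.75 − 0.25x_D), which gives 0.9375x_D = 33.5625 ⇒ x_D = 35.8.
Then x_A = 36.75 − 0.25·35.8 = 27.8.
P_D = 253 − 2·35.8 − 27.8 = 153.6.
Profit = (153.6 − 82)·35.8 = 2563.28.

2563.28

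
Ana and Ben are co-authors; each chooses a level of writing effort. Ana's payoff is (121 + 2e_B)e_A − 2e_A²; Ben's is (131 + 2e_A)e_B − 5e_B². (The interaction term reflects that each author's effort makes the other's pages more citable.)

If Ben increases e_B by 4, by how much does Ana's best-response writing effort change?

2

Expanding Ana's payoff: 121e_A + 2e_Be_A − 2e_A².
∂π/∂e_A = 121 + 2e_B − 4e_A = 0, so e_A = 30.25 + 0.5e_B.
The reaction-function slope is 0.5, so a 4-unit rise in e_B moves e_A by 0.5 × 4 = 2. Ana's best response rises — the actions are strategic complements.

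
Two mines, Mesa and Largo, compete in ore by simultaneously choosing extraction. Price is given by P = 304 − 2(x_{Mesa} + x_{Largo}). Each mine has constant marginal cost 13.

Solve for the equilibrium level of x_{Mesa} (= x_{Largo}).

48.5

Mine Mesa's profit: π = x_{Mesa}(304 − 2(x_{Mesa} + x_{Largo})) − 13x_{Mesa}.
∂π/∂x_{Mesa} = 291 − 4x_{Mesa} − 2x_{Largo} = 0, so x_{Mesa} = 72.75 − 0.5x_{Largo}.
The game is symmetric, so in equilibrium x_{Largo} = x_{Mesa}: the reaction function gives 1.5x_{Mesa} = 72.75, hence x_{Mesa} = 48.5.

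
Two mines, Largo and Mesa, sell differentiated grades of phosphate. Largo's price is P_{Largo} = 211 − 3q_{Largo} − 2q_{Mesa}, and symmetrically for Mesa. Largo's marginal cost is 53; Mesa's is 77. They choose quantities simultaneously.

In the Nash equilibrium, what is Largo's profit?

Mine Largo's profit: π = q_{Largo}(211 − 3q_{Largo} − 2q_{Mesa}) − 53q_{Largo}.
∂π/∂q_{Largo} = 158 − 6q_{Largo} − 2q_{Mesa} = 0 ⇒ q_{Largo} = 79/3 − (1/3)q_{Mesa}.
Similarly q_{Mesa} = 67/3 − (1/3)q_{Largo}.
Substituting the second reaction function into the first: q_{Largo} = 79/3 − (1/3)(67/3 − (1/3)q_{Largo}), which gives (8/9)q_{Largo} = 170/9 ⇒ q_{Largo} = 21.25.
Then q_{Mesa} = 67/3 − (1/3)·21.25 = 15.25.
P_{Largo} = 211 − 3·21.25 − 2·15.25 = 116.75.
Profit = (116.75 − 53)·21.25 = 1354.6875.

1354.6875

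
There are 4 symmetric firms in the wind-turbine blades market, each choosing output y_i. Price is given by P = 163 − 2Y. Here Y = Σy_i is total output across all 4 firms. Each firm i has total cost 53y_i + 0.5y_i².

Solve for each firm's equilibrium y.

A representative firm's profit is π_i = y_i(163 − 2Y) − 53y_i − 0.5y_i², with Y = y_i + Σ_{j≠i} y_j.
First-order condition: 110 − 5y_i − 2Σ_{j≠i} y_j = 0.
Imposing symmetry (y_j = y for all j) turns Σ_{j≠i} y_j into 3y, so 110 = 11y and y = 10.

10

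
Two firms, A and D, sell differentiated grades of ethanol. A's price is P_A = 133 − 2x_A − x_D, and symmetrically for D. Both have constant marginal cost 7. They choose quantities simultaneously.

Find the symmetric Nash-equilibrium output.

25.2

Firm A's profit: π = x_A(133 − 2x_A − x_D) − 7x_A.
∂π/∂x_A = 126 − 4x_A − x_D = 0 ⇒ x_A = 31.5 − 0.25x_D.
By symmetry x_D = x_A; substituting into the reaction function, 1.25x_A = 31.5 and x_A = 25.2.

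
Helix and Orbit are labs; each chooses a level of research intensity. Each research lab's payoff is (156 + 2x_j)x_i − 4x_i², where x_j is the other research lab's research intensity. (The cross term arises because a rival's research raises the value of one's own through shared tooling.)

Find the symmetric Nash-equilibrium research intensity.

26

Helix's payoff is (156 + 2x_O)x_H − 4x_H².
∂π/∂x_H = 156 + 2x_O − 8x_H = 0, so x_H = 19.5 + 0.25x_O.
Setting x_H = x_O in the reaction function: x_H = 19.5 + 0.25x_H, so x_H = 19.5 / 0.75 = 26.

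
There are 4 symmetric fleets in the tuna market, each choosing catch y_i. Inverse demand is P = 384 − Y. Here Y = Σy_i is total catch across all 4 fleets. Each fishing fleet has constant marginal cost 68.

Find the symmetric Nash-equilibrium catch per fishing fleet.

A representative fishing fleet's profit is π_i = y_i(384 − Y) − 68y_i, with Y = y_i + Σ_{j≠i} y_j.
First-order condition: 316 − 2y_i − Σ_{j≠i} y_j = 0.
In a symmetric equilibrium every fishing fleet chooses the same y, so Σ_{j≠i} y_j = 3y. The condition becomes 316 − 5y = 0, giving y = 316/5 = 63.2.

63.2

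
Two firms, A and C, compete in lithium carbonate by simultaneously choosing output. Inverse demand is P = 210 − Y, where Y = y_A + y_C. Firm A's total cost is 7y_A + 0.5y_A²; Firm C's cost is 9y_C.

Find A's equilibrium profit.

Firm A's profit: π = y_A(210 − (y_A + y_C)) − 7y_A − 0.5y_A².
∂π/∂y_A = 203 − 3y_A − y_C = 0, so y_A = 203/3 − (1/3)y_C.
For C: ∂π/∂y_C = 201 − 2y_C − y_A = 0 ⇒ y_C = 100.5 − 0.5y_A.
Substituting the second reaction function into the first: y_A = 203/3 − (1/3)(100.5 − 0.5y_A), which gives (5/6)y_A = 205/6 ⇒ y_A = 41.
Then y_C = 100.5 − 0.5·41 = 80.
Price P = 210 − 121 = 89.
A's profit: (89 − 7)·41 − 0.5(41)² = 2521.5.

2521.5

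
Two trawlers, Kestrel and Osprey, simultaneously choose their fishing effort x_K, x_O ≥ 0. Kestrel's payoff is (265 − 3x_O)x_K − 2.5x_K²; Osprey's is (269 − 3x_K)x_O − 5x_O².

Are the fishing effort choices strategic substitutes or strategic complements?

Expanding Kestrel's payoff: 265x_K − 3x_Ox_K − 2.5x_K².
∂π/∂x_K = 265 − 3x_O − 5x_K = 0, so x_K = 53 − 0.6x_O.
The best-response slope dx_K/dx_O = −0.6 < 0: the reaction function is downward-sloping, so the choices are strategic substitutes.

strategic substitutes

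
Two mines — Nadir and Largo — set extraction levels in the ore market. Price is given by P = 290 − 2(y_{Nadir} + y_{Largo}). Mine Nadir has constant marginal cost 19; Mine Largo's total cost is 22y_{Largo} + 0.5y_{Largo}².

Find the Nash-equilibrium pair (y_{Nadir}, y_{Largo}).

51.1875, 33.125

Mine Nadir's profit: π = y_{Nadir}(290 − 2(y_{Nadir} + y_{Largo})) − 19y_{Nadir}.
∂π/∂y_{Nadir} = 271 − 4y_{Nadir} − 2y_{Largo} = 0, so y_{Nadir} = 67.75 − 0.5y_{Largo}.
For Largo: ∂π/∂y_{Largo} = 268 − 5y_{Largo} − 2y_{Nadir} = 0 ⇒ y_{Largo} = 53.6 − 0.4y_{Nadir}.
Substituting the second reaction function into the first: y_{Nadir} = 67.75 − 0.5(53.6 − 0.4y_{Nadir}), which gives 0.8y_{Nadir} = 40.95 ⇒ y_{Nadir} = 51.1875.
Then y_{Largo} = 53.6 − 0.4·51.1875 = 33.125.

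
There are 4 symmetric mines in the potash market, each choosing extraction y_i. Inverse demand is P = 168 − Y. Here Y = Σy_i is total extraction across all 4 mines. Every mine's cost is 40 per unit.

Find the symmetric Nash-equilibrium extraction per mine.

A representative mine's profit is π_i = y_i(168 − Y) − 40y_i, with Y = y_i + Σ_{j≠i} y_j.
First-order condition: 128 − 2y_i − Σ_{j≠i} y_j = 0.
In a symmetric equilibrium every mine chooses the same y, so Σ_{j≠i} y_j = 3y. The condition becomes 128 − 5y = 0, giving y = 128/5 = 25.6.

25.6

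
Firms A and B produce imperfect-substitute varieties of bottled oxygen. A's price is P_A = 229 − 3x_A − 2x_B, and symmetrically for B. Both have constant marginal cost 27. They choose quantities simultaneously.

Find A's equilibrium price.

102.75

Firm A's profit: π = x_A(229 − 3x_A − 2x_B) − 27x_A.
∂π/∂x_A = 202 − 6x_A − 2x_B = 0 ⇒ x_A = 101/3 − (1/3)x_B.
By symmetry x_B = x_A; substituting into the reaction function, (4/3)x_A = 101/3 and x_A = 25.25.
P_A = 229 − 3·25.25 − 2·25.25 = 102.75.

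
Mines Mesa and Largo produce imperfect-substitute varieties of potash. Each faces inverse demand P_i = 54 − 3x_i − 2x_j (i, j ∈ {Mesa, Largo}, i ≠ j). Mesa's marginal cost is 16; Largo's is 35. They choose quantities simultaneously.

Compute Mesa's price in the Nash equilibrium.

Mine Mesa's profit: π = x_{Mesa}(54 − 3x_{Mesa} − 2x_{Largo}) − 16x_{Mesa}.
∂π/∂x_{Mesa} = 38 − 6x_{Mesa} − 2x_{Largo} = 0 ⇒ x_{Mesa} = 19/3 − (1/3)x_{Largo}.
Similarly x_{Largo} = 19/6 − (1/3)x_{Mesa}.
Substituting the second reaction function into the first: x_{Mesa} = 19/3 − (1/3)(19/6 − (1/3)x_{Mesa}), which gives (8/9)x_{Mesa} = 95/18 ⇒ x_{Mesa} = 5.9375.
Then x_{Largo} = 19/6 − (1/3)·5.9375 = 1.1875.
P_{Mesa} = 54 − 3·5.9375 − 2·1.1875 = 33.8125.

33.8125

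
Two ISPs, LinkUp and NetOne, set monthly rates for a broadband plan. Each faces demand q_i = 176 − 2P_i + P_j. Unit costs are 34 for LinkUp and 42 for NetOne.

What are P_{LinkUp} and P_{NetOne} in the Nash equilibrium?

LinkUp's profit: π = (P_{LinkUp} − 34)(176 − 2P_{LinkUp} + P_{NetOne}).
∂π/∂P_{LinkUp} = 244 − 4P_{LinkUp} + P_{NetOne} = 0 ⇒ P_{LinkUp} = 61 + 0.25P_{NetOne}.
Similarly P_{NetOne} = 65 + 0.25P_{LinkUp}.
Substituting the second reaction function into the first: P_{LinkUp} = 61 + 0.25(65 + 0.25P_{LinkUp}), which gives 0.9375P_{LinkUp} = 77.25 ⇒ P_{LinkUp} = 82.4.
Then P_{NetOne} = 65 + 0.25·82.4 = 85.6.

82.4, 85.6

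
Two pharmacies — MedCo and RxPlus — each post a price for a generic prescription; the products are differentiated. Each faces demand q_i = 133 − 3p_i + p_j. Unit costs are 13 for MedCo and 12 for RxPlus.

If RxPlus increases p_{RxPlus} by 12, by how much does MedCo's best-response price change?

2

MedCo's profit: π = (p_{MedCo} − 13)(133 − 3p_{MedCo} + p_{RxPlus}).
∂π/∂p_{MedCo} = 172 − 6p_{MedCo} + p_{RxPlus} = 0 ⇒ p_{MedCo} = 86/3 + (1/6)p_{RxPlus}.
The reaction-function slope is 1/6, so a 12-unit rise in p_{RxPlus} moves p_{MedCo} by 1/6 × 12 = 2. MedCo's best response rises — the actions are strategic complements.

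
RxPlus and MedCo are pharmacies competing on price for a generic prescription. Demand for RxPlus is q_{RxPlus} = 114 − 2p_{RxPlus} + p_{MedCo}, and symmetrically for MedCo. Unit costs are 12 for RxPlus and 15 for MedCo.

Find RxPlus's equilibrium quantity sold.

68.8

RxPlus's profit: π = (p_{RxPlus} − 12)(114 − 2p_{RxPlus} + p_{MedCo}).
∂π/∂p_{RxPlus} = 138 − 4p_{RxPlus} + p_{MedCo} = 0 ⇒ p_{RxPlus} = 34.5 + 0.25p_{MedCo}.
Similarly p_{MedCo} = 36 + 0.25p_{RxPlus}.
Substituting the second reaction function into the first: p_{RxPlus} = 34.5 + 0.25(36 + 0.25p_{RxPlus}), which gives 0.9375p_{RxPlus} = 43.5 ⇒ p_{RxPlus} = 46.4.
Then p_{MedCo} = 36 + 0.25·46.4 = 47.6.
q_{RxPlus} = 114 − 2·46.4 + 47.6 = 68.8.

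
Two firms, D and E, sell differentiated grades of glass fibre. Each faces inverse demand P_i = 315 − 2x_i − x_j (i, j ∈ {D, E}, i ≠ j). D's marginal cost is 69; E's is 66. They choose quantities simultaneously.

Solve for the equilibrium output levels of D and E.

Firm D's profit: π = x_D(315 − 2x_D − x_E) − 69x_D.
∂π/∂x_D = 246 − 4x_D − x_E = 0 ⇒ x_D = 61.5 − 0.25x_E.
Similarly x_E = 62.25 − 0.25x_D.
Substituting the second reaction function into the first: x_D = 61.5 − 0.25(62.25 − 0.25x_D), which gives 0.9375x_D = 45.9375 ⇒ x_D = 49.
Then x_E = 62.25 − 0.25·49 = 50.

49, 50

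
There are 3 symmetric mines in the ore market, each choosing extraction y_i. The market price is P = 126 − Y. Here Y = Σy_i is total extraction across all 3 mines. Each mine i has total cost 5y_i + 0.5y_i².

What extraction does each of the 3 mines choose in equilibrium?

A representative mine's profit is π_i = y_i(126 − Y) − 5y_i − 0.5y_i², with Y = y_i + Σ_{j≠i} y_j.
First-order condition: 121 − 3y_i − Σ_{j≠i} y_j = 0.
In a symmetric equilibrium every mine chooses the same y, so Σ_{j≠i} y_j = 2y. The condition becomes 121 − 5y = 0, giving y = 121/5 = 24.2.

24.2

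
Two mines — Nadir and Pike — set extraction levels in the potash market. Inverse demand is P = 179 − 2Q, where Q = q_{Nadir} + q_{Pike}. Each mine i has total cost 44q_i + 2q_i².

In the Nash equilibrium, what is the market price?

125

Mine Nadir's profit: π = q_{Nadir}(179 − 2(q_{Nadir} + q_{Pike})) − 44q_{Nadir} − 2q_{Nadir}².
∂π/∂q_{Nadir} = 135 − 8q_{Nadir} − 2q_{Pike} = 0, so q_{Nadir} = 16.875 − 0.25q_{Pike}.
Setting q_{Nadir} = q_{Pike} in the reaction function: q_{Nadir} = 16.875 − 0.25q_{Nadir}, so q_{Nadir} = 16.875 / 1.25 = 13.5.
Equilibrium price: P = 179 − 2·27 = 125.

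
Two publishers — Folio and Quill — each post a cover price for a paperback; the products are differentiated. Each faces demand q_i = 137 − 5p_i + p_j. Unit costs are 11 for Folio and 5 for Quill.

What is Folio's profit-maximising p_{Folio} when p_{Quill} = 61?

25.3

Folio's profit: π = (p_{Folio} − 11)(137 − 5p_{Folio} + p_{Quill}).
∂π/∂p_{Folio} = 192 − 10p_{Folio} + p_{Quill} = 0 ⇒ p_{Folio} = 19.2 + 0.1p_{Quill}.
At p_{Quill} = 61: p_{Folio} = 19.2 + 0.1·61 = 25.3.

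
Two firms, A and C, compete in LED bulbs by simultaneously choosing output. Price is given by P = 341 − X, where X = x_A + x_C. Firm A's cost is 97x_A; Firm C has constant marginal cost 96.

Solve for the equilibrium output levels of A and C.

Firm A's profit: π = x_A(341 − (x_A + x_C)) − 97x_A.
∂π/∂x_A = 244 − 2x_A − x_C = 0, so x_A = 122 − 0.5x_C.
By the same steps for C: x_C = 122.5 − 0.5x_A.
Solving the two reaction functions simultaneously: (1 − (−0.5)(−0.5))x_A = 122 − 0.5·122.5, so 0.75x_A = 60.75 and x_A = 81.
Then x_C = 122.5 − 0.5·81 = 82.

81, 82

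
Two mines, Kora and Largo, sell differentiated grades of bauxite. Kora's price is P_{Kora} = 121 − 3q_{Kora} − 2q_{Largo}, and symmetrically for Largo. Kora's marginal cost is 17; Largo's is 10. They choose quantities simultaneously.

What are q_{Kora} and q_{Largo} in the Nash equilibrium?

Mine Kora's profit: π = q_{Kora}(121 − 3q_{Kora} − 2q_{Largo}) − 17q_{Kora}.
∂π/∂q_{Kora} = 104 − 6q_{Kora} − 2q_{Largo} = 0 ⇒ q_{Kora} = 52/3 − (1/3)q_{Largo}.
Similarly q_{Largo} = 18.5 − (1/3)q_{Kora}.
Plugging q_{Largo} into Kora's best response: q_{Kora} = 52/3 − (1/3)(18.5 − (1/3)q_{Kora}) ⇒ (8/9)q_{Kora} = 67/6, so q_{Kora} = 12.5625.
Then q_{Largo} = 18.5 − (1/3)·12.5625 = 14.3125.

12.5625, 14.3125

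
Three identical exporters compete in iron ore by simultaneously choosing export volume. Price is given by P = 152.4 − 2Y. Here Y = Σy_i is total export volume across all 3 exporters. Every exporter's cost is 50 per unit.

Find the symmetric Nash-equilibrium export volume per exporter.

A representative exporter's profit is π_i = y_i(152.4 − 2Y) − 50y_i, with Y = y_i + Σ_{j≠i} y_j.
First-order condition: 102.4 − 4y_i − 2Σ_{j≠i} y_j = 0.
With identical exporters, set every y_j = y: then 102.4 − 4y − 4y = 0, i.e. y = 102.4/8 = 12.8.

12.8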